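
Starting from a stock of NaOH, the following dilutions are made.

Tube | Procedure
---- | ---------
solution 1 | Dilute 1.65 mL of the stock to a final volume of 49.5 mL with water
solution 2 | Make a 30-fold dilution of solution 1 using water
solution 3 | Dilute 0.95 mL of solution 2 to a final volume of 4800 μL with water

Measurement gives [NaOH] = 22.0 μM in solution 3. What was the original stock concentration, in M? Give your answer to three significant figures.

Step 1: 1.65 mL brought to 49.5 mL → factor 49.5/1.65 = 30
Step 2: 30-fold → factor 30
Step 3: 0.95 mL brought to 4800 μL → factor 4.8/0.95 = 5.0526
Overall dilution factor = 30 × 30 × 5.0526 = 4547.4
Stock = 22.0 μM × 4547.4 = 1.000 × 10^5 μM = 0.100 M

0.100 M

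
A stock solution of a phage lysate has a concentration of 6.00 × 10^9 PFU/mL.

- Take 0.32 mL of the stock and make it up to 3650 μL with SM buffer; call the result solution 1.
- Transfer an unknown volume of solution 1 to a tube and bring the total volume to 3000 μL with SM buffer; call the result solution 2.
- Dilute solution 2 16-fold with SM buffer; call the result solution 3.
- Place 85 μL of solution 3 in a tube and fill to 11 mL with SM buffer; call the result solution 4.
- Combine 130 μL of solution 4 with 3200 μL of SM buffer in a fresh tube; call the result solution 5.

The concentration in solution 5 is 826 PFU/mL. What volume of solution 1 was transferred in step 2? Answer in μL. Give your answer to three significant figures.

250 μL

Step 1: 0.32 mL brought to 3650 μL → factor 3.65/0.32 = 11.406
Step 2: v brought to 3000 μL → factor = 3000 μL/v
Step 3: 16-fold → factor 16
Step 4: 85 μL brought to 11 mL → factor 11000/85 = 129.41
Step 5: 130 μL + 3200 μL = 3330 μL total → factor 3330/130 = 25.615
Product of known-step factors = 6.0498 × 10^5
Overall factor = 6.00 × 10^9 PFU/mL / (826 PFU/mL) = 7.2639 × 10^6
Step-2 factor = 7.2639 × 10^6 / 6.0498 × 10^5 = 12.007
v = 3000 μL / 12.007 = 250 μL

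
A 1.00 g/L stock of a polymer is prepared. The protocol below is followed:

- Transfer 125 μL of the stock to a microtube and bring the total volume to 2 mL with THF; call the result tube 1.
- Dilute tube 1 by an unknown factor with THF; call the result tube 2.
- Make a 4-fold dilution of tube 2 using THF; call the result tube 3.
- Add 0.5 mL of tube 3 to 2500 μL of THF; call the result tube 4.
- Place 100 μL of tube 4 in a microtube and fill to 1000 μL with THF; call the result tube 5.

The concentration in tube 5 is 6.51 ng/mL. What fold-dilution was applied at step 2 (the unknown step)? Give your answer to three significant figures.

40.0-fold

Step 1: 125 μL brought to 2 mL → factor 2000/125 = 16
Step 2: unknown factor x
Step 3: 4-fold → factor 4
Step 4: 0.5 mL + 2500 μL = 3 mL total → factor 3/0.5 = 6
Step 5: 100 μL brought to 1000 μL → factor 1000/100 = 10
Product of known-step factors = 3840
Overall factor = 1.00 g/L / (6.51 ng/mL) = 1.5361 × 10^5
x = 1.5361 × 10^5 / 3840 = 40.0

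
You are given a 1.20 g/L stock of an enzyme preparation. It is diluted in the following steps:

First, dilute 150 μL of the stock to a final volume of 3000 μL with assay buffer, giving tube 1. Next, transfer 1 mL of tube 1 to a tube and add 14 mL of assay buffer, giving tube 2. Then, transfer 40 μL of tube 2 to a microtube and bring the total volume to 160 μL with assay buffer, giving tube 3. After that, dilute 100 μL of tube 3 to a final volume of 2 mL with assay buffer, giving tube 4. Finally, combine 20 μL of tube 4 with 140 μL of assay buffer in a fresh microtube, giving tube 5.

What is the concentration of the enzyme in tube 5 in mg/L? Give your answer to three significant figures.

Step 1: 150 μL brought to 3000 μL → factor 3000/150 = 20
Step 2: 1 mL + 14 mL = 15 mL total → factor 15/1 = 15
Step 3: 40 μL brought to 160 μL → factor 160/40 = 4
Step 4: 100 μL brought to 2 mL → factor 2000/100 = 20
Step 5: 20 μL + 140 μL = 160 μL total → factor 160/20 = 8
Overall dilution factor = 20 × 15 × 4 × 20 × 8 = 1.92 × 10^5
Final = 1.20 g/L / 1.92 × 10^5 = 6.250 × 10^-6 g/L = 0.00625 mg/L

0.00625 mg/L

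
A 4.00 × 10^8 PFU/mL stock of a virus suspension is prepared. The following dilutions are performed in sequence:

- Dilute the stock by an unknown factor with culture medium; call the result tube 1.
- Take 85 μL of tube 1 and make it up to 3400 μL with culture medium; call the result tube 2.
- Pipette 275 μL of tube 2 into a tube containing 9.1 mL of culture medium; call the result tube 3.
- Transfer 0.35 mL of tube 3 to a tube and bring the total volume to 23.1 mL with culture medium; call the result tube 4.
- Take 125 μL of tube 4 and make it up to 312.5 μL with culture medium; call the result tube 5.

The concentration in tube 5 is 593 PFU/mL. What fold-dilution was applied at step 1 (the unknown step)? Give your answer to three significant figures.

3.00-fold

Step 1: unknown factor x
Step 2: 85 μL brought to 3400 μL → factor 3400/85 = 40
Step 3: 275 μL + 9.1 mL = 9375 μL total → factor 9375/275 = 34.091
Step 4: 0.35 mL brought to 23.1 mL → factor 23.1/0.35 = 66
Step 5: 125 μL brought to 312.5 μL → factor 312.5/125 = 2.5
Product of known-step factors = 2.25 × 10^5
Overall factor = 4.00 × 10^8 PFU/mL / (593 PFU/mL) = 6.7454 × 10^5
x = 6.7454 × 10^5 / 2.25 × 10^5 = 3.00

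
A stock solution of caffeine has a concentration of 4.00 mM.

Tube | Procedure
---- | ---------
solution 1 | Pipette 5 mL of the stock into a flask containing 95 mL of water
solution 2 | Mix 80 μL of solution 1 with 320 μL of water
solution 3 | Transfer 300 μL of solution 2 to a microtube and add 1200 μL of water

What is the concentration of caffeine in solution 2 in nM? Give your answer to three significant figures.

Step 1: 5 mL + 95 mL = 100 mL total → factor 100/5 = 20
Step 2: 80 μL + 320 μL = 400 μL total → factor 400/80 = 5
Dilution factor through solution 2 = 20 × 5 = 100
[solution 2] = 4.00 mM / 100 = 0.04000 mM = 4.00 × 10^4 nM

4.00 × 10^4 nM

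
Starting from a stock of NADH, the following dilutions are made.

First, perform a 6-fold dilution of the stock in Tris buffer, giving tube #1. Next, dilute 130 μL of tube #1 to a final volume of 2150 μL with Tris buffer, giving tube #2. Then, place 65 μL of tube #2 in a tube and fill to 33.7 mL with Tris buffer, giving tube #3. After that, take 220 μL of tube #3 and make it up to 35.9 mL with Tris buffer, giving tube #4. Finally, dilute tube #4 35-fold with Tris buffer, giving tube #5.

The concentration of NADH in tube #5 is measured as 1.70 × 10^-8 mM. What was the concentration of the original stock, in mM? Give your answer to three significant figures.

Step 1: 6-fold → factor 6
Step 2: 130 μL brought to 2150 μL → factor 2150/130 = 16.538
Step 3: 65 μL brought to 33.7 mL → factor 33700/65 = 518.46
Step 4: 220 μL brought to 35.9 mL → factor 35900/220 = 163.18
Step 5: 35-fold → factor 35
Overall dilution factor = 6 × 16.538 × 518.46 × 163.18 × 35 = 2.9383 × 10^8
Stock = 1.70 × 10^-8 mM × 2.9383 × 10^8 = 5.00 mM

5.00 mM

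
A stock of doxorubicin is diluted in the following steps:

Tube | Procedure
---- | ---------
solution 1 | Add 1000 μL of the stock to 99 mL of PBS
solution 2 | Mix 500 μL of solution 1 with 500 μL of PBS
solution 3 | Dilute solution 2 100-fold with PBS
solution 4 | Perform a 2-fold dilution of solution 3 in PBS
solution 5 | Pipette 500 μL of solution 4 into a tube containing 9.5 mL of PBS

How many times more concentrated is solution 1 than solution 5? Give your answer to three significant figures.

Step 1: 1000 μL + 99 mL = 1 × 10^5 μL total → factor 1 × 10^5/1000 = 100
Step 2: 500 μL + 500 μL = 1000 μL total → factor 1000/500 = 2
Step 3: 100-fold → factor 100
Step 4: 2-fold → factor 2
Step 5: 500 μL + 9.5 mL = 10000 μL total → factor 10000/500 = 20
Dilution factor to solution 1 = 100; to solution 5 = 8 × 10^5
[solution 1]/[solution 5] = (factor to solution 5)/(factor to solution 1) = 8 × 10^5/100 = 8.00 × 10^3

8.00 × 10^3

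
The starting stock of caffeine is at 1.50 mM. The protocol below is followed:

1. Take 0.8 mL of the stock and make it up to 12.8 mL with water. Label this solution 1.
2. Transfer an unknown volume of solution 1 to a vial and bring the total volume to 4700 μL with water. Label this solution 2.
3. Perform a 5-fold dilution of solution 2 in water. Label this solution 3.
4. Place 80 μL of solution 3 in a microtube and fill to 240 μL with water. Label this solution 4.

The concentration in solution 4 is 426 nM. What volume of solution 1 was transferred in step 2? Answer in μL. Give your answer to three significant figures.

320 μL

Step 1: 0.8 mL brought to 12.8 mL → factor 12.8/0.8 = 16
Step 2: v brought to 4700 μL → factor = 4700 μL/v
Step 3: 5-fold → factor 5
Step 4: 80 μL brought to 240 μL → factor 240/80 = 3
Product of known-step factors = 240
Overall factor = 1.50 mM / (426 nM) = 3521.1
Step-2 factor = 3521.1 / 240 = 14.671
v = 4700 μL / 14.671 = 320 μL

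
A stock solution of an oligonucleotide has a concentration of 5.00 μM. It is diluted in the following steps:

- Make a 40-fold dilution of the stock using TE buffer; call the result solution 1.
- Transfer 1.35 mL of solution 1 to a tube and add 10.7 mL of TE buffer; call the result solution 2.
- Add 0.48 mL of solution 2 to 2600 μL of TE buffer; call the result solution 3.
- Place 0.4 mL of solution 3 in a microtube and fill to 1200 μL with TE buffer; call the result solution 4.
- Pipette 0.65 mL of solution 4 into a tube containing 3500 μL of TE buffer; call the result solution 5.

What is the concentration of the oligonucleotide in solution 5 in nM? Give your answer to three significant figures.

0.114 nM

Step 1: 40-fold → factor 40
Step 2: 1.35 mL + 10.7 mL = 12.05 mL total → factor 12.05/1.35 = 8.9259
Step 3: 0.48 mL + 2600 μL = 3.08 mL total → factor 3.08/0.48 = 6.4167
Step 4: 0.4 mL brought to 1200 μL → factor 1.2/0.4 = 3
Step 5: 0.65 mL + 3500 μL = 4.15 mL total → factor 4.15/0.65 = 6.3846
Overall dilution factor = 40 × 8.9259 × 6.4167 × 3 × 6.3846 = 43881
Final = 5.00 μM / 43881 = 0.0001139 μM = 0.114 nM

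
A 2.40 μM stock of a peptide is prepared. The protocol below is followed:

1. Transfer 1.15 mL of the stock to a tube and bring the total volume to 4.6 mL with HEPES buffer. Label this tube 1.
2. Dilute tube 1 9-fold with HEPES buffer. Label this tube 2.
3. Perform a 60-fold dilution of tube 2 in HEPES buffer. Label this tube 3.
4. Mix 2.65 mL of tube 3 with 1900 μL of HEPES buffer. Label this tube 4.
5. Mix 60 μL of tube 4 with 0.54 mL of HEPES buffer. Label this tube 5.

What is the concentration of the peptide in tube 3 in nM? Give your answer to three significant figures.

Step 1: 1.15 mL brought to 4.6 mL → factor 4.6/1.15 = 4
Step 2: 9-fold → factor 9
Step 3: 60-fold → factor 60
Dilution factor through tube 3 = 4 × 9 × 60 = 2160
[tube 3] = 2.40 μM / 2160 = 0.001111 μM = 1.11 nM

1.11 nM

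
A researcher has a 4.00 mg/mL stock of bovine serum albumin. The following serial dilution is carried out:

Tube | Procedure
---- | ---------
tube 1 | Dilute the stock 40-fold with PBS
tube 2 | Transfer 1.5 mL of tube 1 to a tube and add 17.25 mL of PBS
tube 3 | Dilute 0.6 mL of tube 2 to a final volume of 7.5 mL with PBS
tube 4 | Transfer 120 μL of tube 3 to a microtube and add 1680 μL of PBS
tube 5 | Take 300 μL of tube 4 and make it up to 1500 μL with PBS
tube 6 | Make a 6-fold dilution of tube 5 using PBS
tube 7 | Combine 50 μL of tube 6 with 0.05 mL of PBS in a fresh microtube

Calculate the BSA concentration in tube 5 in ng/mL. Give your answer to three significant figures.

Step 1: 40-fold → factor 40
Step 2: 1.5 mL + 17.25 mL = 18.75 mL total → factor 18.75/1.5 = 12.5
Step 3: 0.6 mL brought to 7.5 mL → factor 7.5/0.6 = 12.5
Step 4: 120 μL + 1680 μL = 1800 μL total → factor 1800/120 = 15
Step 5: 300 μL brought to 1500 μL → factor 1500/300 = 5
Dilution factor through tube 5 = 40 × 12.5 × 12.5 × 15 × 5 = 4.6875 × 10^5
[tube 5] = 4.00 mg/mL / 4.6875 × 10^5 = 8.533 × 10^-6 mg/mL = 8.53 ng/mL

8.53 ng/mL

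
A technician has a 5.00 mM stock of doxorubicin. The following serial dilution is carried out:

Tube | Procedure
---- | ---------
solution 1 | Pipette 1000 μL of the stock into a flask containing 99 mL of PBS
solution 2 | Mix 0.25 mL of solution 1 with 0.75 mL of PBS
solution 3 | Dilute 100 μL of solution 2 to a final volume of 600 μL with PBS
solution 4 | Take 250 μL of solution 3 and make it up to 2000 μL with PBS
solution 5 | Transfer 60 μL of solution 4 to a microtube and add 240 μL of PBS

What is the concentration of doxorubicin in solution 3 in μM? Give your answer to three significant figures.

2.08 μM

Step 1: 1000 μL + 99 mL = 1 × 10^5 μL total → factor 1 × 10^5/1000 = 100
Step 2: 0.25 mL + 0.75 mL = 1 mL total → factor 1/0.25 = 4
Step 3: 100 μL brought to 600 μL → factor 600/100 = 6
Dilution factor through solution 3 = 100 × 4 × 6 = 2400
[solution 3] = 5.00 mM / 2400 = 0.002083 mM = 2.08 μM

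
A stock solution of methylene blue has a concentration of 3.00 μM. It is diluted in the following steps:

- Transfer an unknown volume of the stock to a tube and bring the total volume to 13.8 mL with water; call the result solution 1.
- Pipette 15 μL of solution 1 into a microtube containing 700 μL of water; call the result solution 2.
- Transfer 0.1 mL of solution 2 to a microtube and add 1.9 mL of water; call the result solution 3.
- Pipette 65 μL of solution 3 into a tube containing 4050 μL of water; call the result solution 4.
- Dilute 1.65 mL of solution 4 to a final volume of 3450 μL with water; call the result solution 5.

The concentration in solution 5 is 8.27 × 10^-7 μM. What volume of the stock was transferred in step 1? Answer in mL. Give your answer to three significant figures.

0.480 mL

Step 1: v brought to 13.8 mL → factor = 13.8 mL/v
Step 2: 15 μL + 700 μL = 715 μL total → factor 715/15 = 47.667
Step 3: 0.1 mL + 1.9 mL = 2 mL total → factor 2/0.1 = 20
Step 4: 65 μL + 4050 μL = 4115 μL total → factor 4115/65 = 63.308
Step 5: 1.65 mL brought to 3450 μL → factor 3.45/1.65 = 2.0909
Product of known-step factors = 1.2619 × 10^5
Overall factor = 3.00 μM / (8.27 × 10^-7 μM) = 3.6276 × 10^6
Step-1 factor = 3.6276 × 10^6 / 1.2619 × 10^5 = 28.746
v = 13.8 mL / 28.746 = 0.480 mL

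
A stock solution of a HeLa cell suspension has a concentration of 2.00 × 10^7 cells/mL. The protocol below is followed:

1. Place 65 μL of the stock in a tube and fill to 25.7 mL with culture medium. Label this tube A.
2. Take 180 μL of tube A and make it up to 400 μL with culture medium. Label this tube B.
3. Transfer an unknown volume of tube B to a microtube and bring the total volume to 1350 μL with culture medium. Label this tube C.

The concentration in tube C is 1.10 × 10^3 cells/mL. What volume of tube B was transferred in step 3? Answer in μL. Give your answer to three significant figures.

65.2 μL

Step 1: 65 μL brought to 25.7 mL → factor 25700/65 = 395.38
Step 2: 180 μL brought to 400 μL → factor 400/180 = 2.2222
Step 3: v brought to 1350 μL → factor = 1350 μL/v
Product of known-step factors = 878.63
Overall factor = 2.00 × 10^7 cells/mL / (1.10 × 10^3 cells/mL) = 18182
Step-3 factor = 18182 / 878.63 = 20.693
v = 1350 μL / 20.693 = 65.2 μL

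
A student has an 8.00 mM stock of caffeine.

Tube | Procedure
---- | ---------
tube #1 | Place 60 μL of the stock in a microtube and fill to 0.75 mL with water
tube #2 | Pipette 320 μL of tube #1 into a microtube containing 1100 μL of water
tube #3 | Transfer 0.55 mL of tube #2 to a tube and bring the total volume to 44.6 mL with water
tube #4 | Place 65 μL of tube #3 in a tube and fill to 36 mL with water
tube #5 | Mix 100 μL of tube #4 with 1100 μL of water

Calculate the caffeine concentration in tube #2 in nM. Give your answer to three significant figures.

Step 1: 60 μL brought to 0.75 mL → factor 750/60 = 12.5
Step 2: 320 μL + 1100 μL = 1420 μL total → factor 1420/320 = 4.4375
Dilution factor through tube #2 = 12.5 × 4.4375 = 55.469
[tube #2] = 8.00 mM / 55.469 = 0.1442 mM = 1.44 × 10^5 nM

1.44 × 10^5 nM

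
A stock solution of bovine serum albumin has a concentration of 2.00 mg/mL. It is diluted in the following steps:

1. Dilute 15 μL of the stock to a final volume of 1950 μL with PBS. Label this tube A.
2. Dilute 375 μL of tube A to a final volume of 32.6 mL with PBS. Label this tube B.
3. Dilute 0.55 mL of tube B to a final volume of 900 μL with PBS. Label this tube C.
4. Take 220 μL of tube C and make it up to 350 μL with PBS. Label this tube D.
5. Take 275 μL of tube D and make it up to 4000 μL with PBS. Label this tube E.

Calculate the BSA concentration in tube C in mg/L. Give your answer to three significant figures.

Step 1: 15 μL brought to 1950 μL → factor 1950/15 = 130
Step 2: 375 μL brought to 32.6 mL → factor 32600/375 = 86.933
Step 3: 0.55 mL brought to 900 μL → factor 0.9/0.55 = 1.6364
Dilution factor through tube C = 130 × 86.933 × 1.6364 = 18493
[tube C] = 2.00 mg/mL / 18493 = 0.0001081 mg/mL = 0.108 mg/L

0.108 mg/L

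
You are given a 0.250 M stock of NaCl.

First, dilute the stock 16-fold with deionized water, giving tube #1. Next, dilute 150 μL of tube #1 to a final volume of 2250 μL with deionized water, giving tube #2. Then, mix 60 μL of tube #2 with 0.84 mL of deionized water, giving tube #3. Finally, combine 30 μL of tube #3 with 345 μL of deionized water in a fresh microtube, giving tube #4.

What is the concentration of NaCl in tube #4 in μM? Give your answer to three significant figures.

Step 1: 16-fold → factor 16
Step 2: 150 μL brought to 2250 μL → factor 2250/150 = 15
Step 3: 60 μL + 0.84 mL = 900 μL total → factor 900/60 = 15
Step 4: 30 μL + 345 μL = 375 μL total → factor 375/30 = 12.5
Overall dilution factor = 16 × 15 × 15 × 12.5 = 45000
Final = 0.250 M / 45000 = 5.556 × 10^-6 M = 5.56 μM

5.56 μM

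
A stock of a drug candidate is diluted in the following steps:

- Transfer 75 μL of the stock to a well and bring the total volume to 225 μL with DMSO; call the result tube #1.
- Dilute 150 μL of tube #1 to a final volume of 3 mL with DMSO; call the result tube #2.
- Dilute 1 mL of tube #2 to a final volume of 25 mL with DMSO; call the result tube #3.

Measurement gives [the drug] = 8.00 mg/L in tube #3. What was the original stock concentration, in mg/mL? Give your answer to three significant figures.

Step 1: 75 μL brought to 225 μL → factor 225/75 = 3
Step 2: 150 μL brought to 3 mL → factor 3000/150 = 20
Step 3: 1 mL brought to 25 mL → factor 25/1 = 25
Overall dilution factor = 3 × 20 × 25 = 1500
Stock = 8.00 mg/L × 1500 = 1.200 × 10^4 mg/L = 12.0 mg/mL

12.0 mg/mL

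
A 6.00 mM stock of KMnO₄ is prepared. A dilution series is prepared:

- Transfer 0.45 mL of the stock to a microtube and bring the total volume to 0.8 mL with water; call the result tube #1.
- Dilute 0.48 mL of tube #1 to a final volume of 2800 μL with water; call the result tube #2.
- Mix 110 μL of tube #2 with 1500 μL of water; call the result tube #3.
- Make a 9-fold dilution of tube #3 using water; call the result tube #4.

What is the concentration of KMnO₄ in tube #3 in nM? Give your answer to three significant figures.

Step 1: 0.45 mL brought to 0.8 mL → factor 0.8/0.45 = 1.7778
Step 2: 0.48 mL brought to 2800 μL → factor 2.8/0.48 = 5.8333
Step 3: 110 μL + 1500 μL = 1610 μL total → factor 1610/110 = 14.636
Dilution factor through tube #3 = 1.7778 × 5.8333 × 14.636 = 151.78
[tube #3] = 6.00 mM / 151.78 = 0.03953 mM = 3.95 × 10^4 nM

3.95 × 10^4 nM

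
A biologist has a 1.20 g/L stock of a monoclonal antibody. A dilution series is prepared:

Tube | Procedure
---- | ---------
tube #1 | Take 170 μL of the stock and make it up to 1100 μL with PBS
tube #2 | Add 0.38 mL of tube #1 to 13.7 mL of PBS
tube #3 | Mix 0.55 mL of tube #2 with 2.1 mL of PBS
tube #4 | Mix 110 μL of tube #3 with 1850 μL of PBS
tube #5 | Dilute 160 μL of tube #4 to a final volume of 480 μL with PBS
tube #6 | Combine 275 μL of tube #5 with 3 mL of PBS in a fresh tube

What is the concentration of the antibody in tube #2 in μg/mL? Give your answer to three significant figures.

5.01 μg/mL

Step 1: 170 μL brought to 1100 μL → factor 1100/170 = 6.4706
Step 2: 0.38 mL + 13.7 mL = 14.08 mL total → factor 14.08/0.38 = 37.053
Dilution factor through tube #2 = 6.4706 × 37.053 = 239.75
[tube #2] = 1.20 g/L / 239.75 = 0.005005 g/L = 5.01 μg/mL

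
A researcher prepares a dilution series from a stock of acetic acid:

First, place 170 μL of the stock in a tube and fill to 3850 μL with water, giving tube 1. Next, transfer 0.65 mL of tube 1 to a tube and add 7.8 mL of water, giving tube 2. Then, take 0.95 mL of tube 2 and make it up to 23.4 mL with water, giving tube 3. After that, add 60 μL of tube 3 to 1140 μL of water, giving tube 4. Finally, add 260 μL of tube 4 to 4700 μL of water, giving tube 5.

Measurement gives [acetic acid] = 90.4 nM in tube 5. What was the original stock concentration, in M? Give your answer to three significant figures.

0.250 M

Step 1: 170 μL brought to 3850 μL → factor 3850/170 = 22.647
Step 2: 0.65 mL + 7.8 mL = 8.45 mL total → factor 8.45/0.65 = 13
Step 3: 0.95 mL brought to 23.4 mL → factor 23.4/0.95 = 24.632
Step 4: 60 μL + 1140 μL = 1200 μL total → factor 1200/60 = 20
Step 5: 260 μL + 4700 μL = 4960 μL total → factor 4960/260 = 19.077
Overall dilution factor = 22.647 × 13 × 24.632 × 20 × 19.077 = 2.7669 × 10^6
Stock = 90.4 nM × 2.7669 × 10^6 = 2.501 × 10^8 nM = 0.250 M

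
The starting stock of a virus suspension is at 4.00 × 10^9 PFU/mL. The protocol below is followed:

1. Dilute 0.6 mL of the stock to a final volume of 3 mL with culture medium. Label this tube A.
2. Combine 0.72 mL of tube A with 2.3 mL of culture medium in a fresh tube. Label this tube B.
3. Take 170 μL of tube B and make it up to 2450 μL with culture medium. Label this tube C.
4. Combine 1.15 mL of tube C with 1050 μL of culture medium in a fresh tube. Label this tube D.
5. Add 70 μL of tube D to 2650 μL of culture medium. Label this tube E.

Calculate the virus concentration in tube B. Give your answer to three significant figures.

1.91 × 10^8 PFU/mL

Step 1: 0.6 mL brought to 3 mL → factor 3/0.6 = 5
Step 2: 0.72 mL + 2.3 mL = 3.02 mL total → factor 3.02/0.72 = 4.1944
Dilution factor through tube B = 5 × 4.1944 = 20.972
[tube B] = 4.00 × 10^9 PFU/mL / 20.972 = 1.91 × 10^8 PFU/mL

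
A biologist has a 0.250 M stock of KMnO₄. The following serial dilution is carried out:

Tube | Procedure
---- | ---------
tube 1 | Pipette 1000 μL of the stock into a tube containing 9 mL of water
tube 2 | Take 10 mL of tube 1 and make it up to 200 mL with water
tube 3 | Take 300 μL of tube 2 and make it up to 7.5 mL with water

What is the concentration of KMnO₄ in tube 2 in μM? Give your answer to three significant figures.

Step 1: 1000 μL + 9 mL = 10000 μL total → factor 10000/1000 = 10
Step 2: 10 mL brought to 200 mL → factor 200/10 = 20
Dilution factor through tube 2 = 10 × 20 = 200
[tube 2] = 0.250 M / 200 = 0.001250 M = 1.25 × 10^3 μM

1.25 × 10^3 μM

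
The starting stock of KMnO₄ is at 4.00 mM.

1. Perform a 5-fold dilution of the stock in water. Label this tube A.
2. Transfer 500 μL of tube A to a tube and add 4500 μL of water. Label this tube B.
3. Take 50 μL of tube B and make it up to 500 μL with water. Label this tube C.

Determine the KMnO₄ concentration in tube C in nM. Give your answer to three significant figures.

8.00 × 10^3 nM

Step 1: 5-fold → factor 5
Step 2: 500 μL + 4500 μL = 5000 μL total → factor 5000/500 = 10
Step 3: 50 μL brought to 500 μL → factor 500/50 = 10
Overall dilution factor = 5 × 10 × 10 = 500
Final = 4.00 mM / 500 = 0.008000 mM = 8.00 × 10^3 nM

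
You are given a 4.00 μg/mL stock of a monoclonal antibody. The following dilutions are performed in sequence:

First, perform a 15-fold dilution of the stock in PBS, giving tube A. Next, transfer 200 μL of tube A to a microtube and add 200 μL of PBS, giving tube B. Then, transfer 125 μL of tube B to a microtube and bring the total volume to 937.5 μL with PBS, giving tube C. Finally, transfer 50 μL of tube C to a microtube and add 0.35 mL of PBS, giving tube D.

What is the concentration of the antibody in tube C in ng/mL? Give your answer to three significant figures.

Step 1: 15-fold → factor 15
Step 2: 200 μL + 200 μL = 400 μL total → factor 400/200 = 2
Step 3: 125 μL brought to 937.5 μL → factor 937.5/125 = 7.5
Dilution factor through tube C = 15 × 2 × 7.5 = 225
[tube C] = 4.00 μg/mL / 225 = 0.01778 μg/mL = 17.8 ng/mL

17.8 ng/mL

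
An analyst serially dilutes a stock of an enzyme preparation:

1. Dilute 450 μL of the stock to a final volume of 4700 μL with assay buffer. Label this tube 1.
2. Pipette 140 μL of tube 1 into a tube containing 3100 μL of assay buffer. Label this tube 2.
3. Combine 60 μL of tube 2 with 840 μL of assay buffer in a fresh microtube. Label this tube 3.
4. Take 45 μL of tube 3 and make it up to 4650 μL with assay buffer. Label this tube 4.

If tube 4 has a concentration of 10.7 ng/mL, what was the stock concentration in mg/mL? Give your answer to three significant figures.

4.01 mg/mL

Step 1: 450 μL brought to 4700 μL → factor 4700/450 = 10.444
Step 2: 140 μL + 3100 μL = 3240 μL total → factor 3240/140 = 23.143
Step 3: 60 μL + 840 μL = 900 μL total → factor 900/60 = 15
Step 4: 45 μL brought to 4650 μL → factor 4650/45 = 103.33
Overall dilution factor = 10.444 × 23.143 × 15 × 103.33 = 3.7466 × 10^5
Stock = 10.7 ng/mL × 3.7466 × 10^5 = 4.009 × 10^6 ng/mL = 4.01 mg/mL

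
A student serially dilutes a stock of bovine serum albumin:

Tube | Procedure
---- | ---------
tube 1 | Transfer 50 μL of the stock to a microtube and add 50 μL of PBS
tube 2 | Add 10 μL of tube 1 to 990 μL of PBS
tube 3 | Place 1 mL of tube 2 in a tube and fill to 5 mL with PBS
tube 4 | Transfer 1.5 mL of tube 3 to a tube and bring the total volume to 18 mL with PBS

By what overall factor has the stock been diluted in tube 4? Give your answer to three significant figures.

1.20 × 10^4

Step 1: 50 μL + 50 μL = 100 μL total → factor 100/50 = 2
Step 2: 10 μL + 990 μL = 1000 μL total → factor 1000/10 = 100
Step 3: 1 mL brought to 5 mL → factor 5/1 = 5
Step 4: 1.5 mL brought to 18 mL → factor 18/1.5 = 12
Overall dilution factor = 2 × 100 × 5 × 12 = 12000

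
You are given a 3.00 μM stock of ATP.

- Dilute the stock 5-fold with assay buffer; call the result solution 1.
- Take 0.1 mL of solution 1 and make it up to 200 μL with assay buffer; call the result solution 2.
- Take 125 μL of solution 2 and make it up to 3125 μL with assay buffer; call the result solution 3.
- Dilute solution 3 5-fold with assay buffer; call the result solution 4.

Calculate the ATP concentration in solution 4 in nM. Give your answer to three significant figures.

Step 1: 5-fold → factor 5
Step 2: 0.1 mL brought to 200 μL → factor 0.2/0.1 = 2
Step 3: 125 μL brought to 3125 μL → factor 3125/125 = 25
Step 4: 5-fold → factor 5
Dilution factor through solution 4 = 5 × 2 × 25 × 5 = 1250
[solution 4] = 3.00 μM / 1250 = 0.002400 μM = 2.40 nM

2.40 nM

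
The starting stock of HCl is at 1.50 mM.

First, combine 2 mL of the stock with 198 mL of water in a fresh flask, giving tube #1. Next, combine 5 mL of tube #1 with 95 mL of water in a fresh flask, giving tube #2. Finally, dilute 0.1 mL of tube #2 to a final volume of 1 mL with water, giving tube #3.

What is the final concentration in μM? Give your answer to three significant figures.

Step 1: 2 mL + 198 mL = 200 mL total → factor 200/2 = 100
Step 2: 5 mL + 95 mL = 100 mL total → factor 100/5 = 20
Step 3: 0.1 mL brought to 1 mL → factor 1/0.1 = 10
Overall dilution factor = 100 × 20 × 10 = 20000
Final = 1.50 mM / 20000 = 7.500 × 10^-5 mM = 0.0750 μM

0.0750 μM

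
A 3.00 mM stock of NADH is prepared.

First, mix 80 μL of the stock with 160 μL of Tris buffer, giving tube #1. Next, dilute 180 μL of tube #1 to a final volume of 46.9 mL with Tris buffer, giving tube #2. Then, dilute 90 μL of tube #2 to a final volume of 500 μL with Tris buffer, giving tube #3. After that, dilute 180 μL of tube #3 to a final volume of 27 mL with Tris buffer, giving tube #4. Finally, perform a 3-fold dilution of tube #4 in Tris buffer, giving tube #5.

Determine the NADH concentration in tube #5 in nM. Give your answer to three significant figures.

1.54 nM

Step 1: 80 μL + 160 μL = 240 μL total → factor 240/80 = 3
Step 2: 180 μL brought to 46.9 mL → factor 46900/180 = 260.56
Step 3: 90 μL brought to 500 μL → factor 500/90 = 5.5556
Step 4: 180 μL brought to 27 mL → factor 27000/180 = 150
Step 5: 3-fold → factor 3
Overall dilution factor = 3 × 260.56 × 5.5556 × 150 × 3 = 1.9542 × 10^6
Final = 3.00 mM / 1.9542 × 10^6 = 1.535 × 10^-6 mM = 1.54 nM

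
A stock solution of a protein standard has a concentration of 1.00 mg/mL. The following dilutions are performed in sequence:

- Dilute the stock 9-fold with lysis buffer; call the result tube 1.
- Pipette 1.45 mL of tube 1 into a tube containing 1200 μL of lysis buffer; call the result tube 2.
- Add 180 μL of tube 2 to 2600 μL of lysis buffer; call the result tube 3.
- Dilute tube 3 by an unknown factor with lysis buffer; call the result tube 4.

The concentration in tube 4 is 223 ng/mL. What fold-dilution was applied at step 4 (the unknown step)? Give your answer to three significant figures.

17.7-fold

Step 1: 9-fold → factor 9
Step 2: 1.45 mL + 1200 μL = 2.65 mL total → factor 2.65/1.45 = 1.8276
Step 3: 180 μL + 2600 μL = 2780 μL total → factor 2780/180 = 15.444
Step 4: unknown factor x
Product of known-step factors = 254.03
Overall factor = 1.00 mg/mL / (223 ng/mL) = 4484.3
x = 4484.3 / 254.03 = 17.7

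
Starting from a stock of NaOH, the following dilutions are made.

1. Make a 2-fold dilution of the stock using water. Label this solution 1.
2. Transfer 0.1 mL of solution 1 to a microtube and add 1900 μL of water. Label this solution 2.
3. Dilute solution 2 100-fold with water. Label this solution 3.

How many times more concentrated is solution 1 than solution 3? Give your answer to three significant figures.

Step 1: 2-fold → factor 2
Step 2: 0.1 mL + 1900 μL = 2 mL total → factor 2/0.1 = 20
Step 3: 100-fold → factor 100
Dilution factor to solution 1 = 2; to solution 3 = 4000
[solution 1]/[solution 3] = (factor to solution 3)/(factor to solution 1) = 4000/2 = 2.00 × 10^3

2.00 × 10^3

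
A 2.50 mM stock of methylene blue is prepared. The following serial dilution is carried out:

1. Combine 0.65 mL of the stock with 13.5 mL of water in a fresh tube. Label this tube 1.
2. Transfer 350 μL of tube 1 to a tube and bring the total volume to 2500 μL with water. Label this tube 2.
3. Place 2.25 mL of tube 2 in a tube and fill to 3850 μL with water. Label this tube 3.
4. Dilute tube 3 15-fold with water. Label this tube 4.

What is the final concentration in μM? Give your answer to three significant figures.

0.626 μM

Step 1: 0.65 mL + 13.5 mL = 14.15 mL total → factor 14.15/0.65 = 21.769
Step 2: 350 μL brought to 2500 μL → factor 2500/350 = 7.1429
Step 3: 2.25 mL brought to 3850 μL → factor 3.85/2.25 = 1.7111
Step 4: 15-fold → factor 15
Overall dilution factor = 21.769 × 7.1429 × 1.7111 × 15 = 3991
Final = 2.50 mM / 3991 = 0.0006264 mM = 0.626 μM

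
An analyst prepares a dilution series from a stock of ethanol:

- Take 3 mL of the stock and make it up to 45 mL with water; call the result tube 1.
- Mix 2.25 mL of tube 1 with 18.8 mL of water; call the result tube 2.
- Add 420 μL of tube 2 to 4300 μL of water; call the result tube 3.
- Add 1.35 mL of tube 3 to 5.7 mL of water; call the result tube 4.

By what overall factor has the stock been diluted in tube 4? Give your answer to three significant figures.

Step 1: 3 mL brought to 45 mL → factor 45/3 = 15
Step 2: 2.25 mL + 18.8 mL = 21.05 mL total → factor 21.05/2.25 = 9.3556
Step 3: 420 μL + 4300 μL = 4720 μL total → factor 4720/420 = 11.238
Step 4: 1.35 mL + 5.7 mL = 7.05 mL total → factor 7.05/1.35 = 5.2222
Overall dilution factor = 15 × 9.3556 × 11.238 × 5.2222 = 8235.9

8.24 × 10^3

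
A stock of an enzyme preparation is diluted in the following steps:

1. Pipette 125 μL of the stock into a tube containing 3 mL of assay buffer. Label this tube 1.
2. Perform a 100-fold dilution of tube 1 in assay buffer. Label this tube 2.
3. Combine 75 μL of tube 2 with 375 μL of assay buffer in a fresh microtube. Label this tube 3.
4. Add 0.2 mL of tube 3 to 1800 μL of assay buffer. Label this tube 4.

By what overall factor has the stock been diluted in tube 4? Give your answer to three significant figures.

1.50 × 10^5

Step 1: 125 μL + 3 mL = 3125 μL total → factor 3125/125 = 25
Step 2: 100-fold → factor 100
Step 3: 75 μL + 375 μL = 450 μL total → factor 450/75 = 6
Step 4: 0.2 mL + 1800 μL = 2 mL total → factor 2/0.2 = 10
Overall dilution factor = 25 × 100 × 6 × 10 = 1.5 × 10^5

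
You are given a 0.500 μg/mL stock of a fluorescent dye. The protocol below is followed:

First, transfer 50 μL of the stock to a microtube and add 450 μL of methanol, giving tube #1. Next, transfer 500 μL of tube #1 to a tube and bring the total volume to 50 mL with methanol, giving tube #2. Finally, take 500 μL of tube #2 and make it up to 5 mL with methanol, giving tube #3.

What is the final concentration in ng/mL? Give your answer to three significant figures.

Step 1: 50 μL + 450 μL = 500 μL total → factor 500/50 = 10
Step 2: 500 μL brought to 50 mL → factor 50000/500 = 100
Step 3: 500 μL brought to 5 mL → factor 5000/500 = 10
Overall dilution factor = 10 × 100 × 10 = 10000
Final = 0.500 μg/mL / 10000 = 5.000 × 10^-5 μg/mL = 0.0500 ng/mL

0.0500 ng/mL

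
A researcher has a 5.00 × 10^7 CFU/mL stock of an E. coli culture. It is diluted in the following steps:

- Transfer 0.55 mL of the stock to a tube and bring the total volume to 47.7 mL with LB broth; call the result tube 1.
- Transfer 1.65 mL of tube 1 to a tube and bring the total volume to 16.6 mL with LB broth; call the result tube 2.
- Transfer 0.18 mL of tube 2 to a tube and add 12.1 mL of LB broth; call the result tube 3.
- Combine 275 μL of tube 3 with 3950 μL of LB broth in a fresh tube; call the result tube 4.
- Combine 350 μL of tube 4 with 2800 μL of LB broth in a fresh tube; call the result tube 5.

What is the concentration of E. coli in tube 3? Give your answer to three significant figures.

840 CFU/mL

Step 1: 0.55 mL brought to 47.7 mL → factor 47.7/0.55 = 86.727
Step 2: 1.65 mL brought to 16.6 mL → factor 16.6/1.65 = 10.061
Step 3: 0.18 mL + 12.1 mL = 12.28 mL total → factor 12.28/0.18 = 68.222
Dilution factor through tube 3 = 86.727 × 10.061 × 68.222 = 59526
[tube 3] = 5.00 × 10^7 CFU/mL / 59526 = 840 CFU/mL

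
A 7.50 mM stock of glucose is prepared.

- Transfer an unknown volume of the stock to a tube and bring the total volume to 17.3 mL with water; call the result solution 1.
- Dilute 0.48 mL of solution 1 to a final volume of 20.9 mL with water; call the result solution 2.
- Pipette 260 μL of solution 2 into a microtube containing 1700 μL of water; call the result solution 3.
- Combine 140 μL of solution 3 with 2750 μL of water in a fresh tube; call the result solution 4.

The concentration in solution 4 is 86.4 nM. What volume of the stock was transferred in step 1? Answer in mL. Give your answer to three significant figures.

Step 1: v brought to 17.3 mL → factor = 17.3 mL/v
Step 2: 0.48 mL brought to 20.9 mL → factor 20.9/0.48 = 43.542
Step 3: 260 μL + 1700 μL = 1960 μL total → factor 1960/260 = 7.5385
Step 4: 140 μL + 2750 μL = 2890 μL total → factor 2890/140 = 20.643
Product of known-step factors = 6775.8
Overall factor = 7.50 mM / (86.4 nM) = 86806
Step-1 factor = 86806 / 6775.8 = 12.811
v = 17.3 mL / 12.811 = 1.35 mL

1.35 mL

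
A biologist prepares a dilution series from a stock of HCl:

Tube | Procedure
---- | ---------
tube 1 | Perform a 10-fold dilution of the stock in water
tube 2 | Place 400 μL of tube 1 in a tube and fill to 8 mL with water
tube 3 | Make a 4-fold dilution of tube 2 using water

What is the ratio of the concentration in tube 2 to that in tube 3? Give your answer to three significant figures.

Step 1: 10-fold → factor 10
Step 2: 400 μL brought to 8 mL → factor 8000/400 = 20
Step 3: 4-fold → factor 4
Dilution factor to tube 2 = 200; to tube 3 = 800
[tube 2]/[tube 3] = (factor to tube 3)/(factor to tube 2) = 800/200 = 4.00

4.00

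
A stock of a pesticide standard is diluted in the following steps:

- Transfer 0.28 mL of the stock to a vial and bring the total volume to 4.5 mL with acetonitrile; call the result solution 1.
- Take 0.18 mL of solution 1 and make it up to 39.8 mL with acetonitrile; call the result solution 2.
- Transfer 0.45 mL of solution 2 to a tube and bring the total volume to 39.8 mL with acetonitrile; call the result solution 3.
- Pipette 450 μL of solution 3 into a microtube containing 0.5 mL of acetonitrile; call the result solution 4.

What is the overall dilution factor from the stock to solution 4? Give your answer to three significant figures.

6.64 × 10^5

Step 1: 0.28 mL brought to 4.5 mL → factor 4.5/0.28 = 16.071
Step 2: 0.18 mL brought to 39.8 mL → factor 39.8/0.18 = 221.11
Step 3: 0.45 mL brought to 39.8 mL → factor 39.8/0.45 = 88.444
Step 4: 450 μL + 0.5 mL = 950 μL total → factor 950/450 = 2.1111
Overall dilution factor = 16.071 × 221.11 × 88.444 × 2.1111 = 6.6351 × 10^5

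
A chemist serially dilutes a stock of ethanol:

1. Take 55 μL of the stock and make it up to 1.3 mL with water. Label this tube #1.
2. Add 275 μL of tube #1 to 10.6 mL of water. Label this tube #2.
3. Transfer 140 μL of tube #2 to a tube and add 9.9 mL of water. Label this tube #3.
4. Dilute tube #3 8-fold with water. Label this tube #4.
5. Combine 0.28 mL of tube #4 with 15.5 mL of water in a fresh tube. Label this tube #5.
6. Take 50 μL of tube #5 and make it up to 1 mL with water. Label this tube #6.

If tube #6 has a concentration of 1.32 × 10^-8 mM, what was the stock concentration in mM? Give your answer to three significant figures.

Step 1: 55 μL brought to 1.3 mL → factor 1300/55 = 23.636
Step 2: 275 μL + 10.6 mL = 10875 μL total → factor 10875/275 = 39.545
Step 3: 140 μL + 9.9 mL = 10040 μL total → factor 10040/140 = 71.714
Step 4: 8-fold → factor 8
Step 5: 0.28 mL + 15.5 mL = 15.78 mL total → factor 15.78/0.28 = 56.357
Step 6: 50 μL brought to 1 mL → factor 1000/50 = 20
Overall dilution factor = 23.636 × 39.545 × 71.714 × 8 × 56.357 × 20 = 6.0444 × 10^8
Stock = 1.32 × 10^-8 mM × 6.0444 × 10^8 = 7.98 mM

7.98 mM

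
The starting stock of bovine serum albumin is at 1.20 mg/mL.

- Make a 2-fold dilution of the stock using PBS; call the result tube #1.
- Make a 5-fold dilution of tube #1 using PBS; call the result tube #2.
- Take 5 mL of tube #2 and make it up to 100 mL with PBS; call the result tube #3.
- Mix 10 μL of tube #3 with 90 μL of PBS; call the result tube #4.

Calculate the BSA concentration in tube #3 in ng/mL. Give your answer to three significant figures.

6.00 × 10^3 ng/mL

Step 1: 2-fold → factor 2
Step 2: 5-fold → factor 5
Step 3: 5 mL brought to 100 mL → factor 100/5 = 20
Dilution factor through tube #3 = 2 × 5 × 20 = 200
[tube #3] = 1.20 mg/mL / 200 = 0.006000 mg/mL = 6.00 × 10^3 ng/mL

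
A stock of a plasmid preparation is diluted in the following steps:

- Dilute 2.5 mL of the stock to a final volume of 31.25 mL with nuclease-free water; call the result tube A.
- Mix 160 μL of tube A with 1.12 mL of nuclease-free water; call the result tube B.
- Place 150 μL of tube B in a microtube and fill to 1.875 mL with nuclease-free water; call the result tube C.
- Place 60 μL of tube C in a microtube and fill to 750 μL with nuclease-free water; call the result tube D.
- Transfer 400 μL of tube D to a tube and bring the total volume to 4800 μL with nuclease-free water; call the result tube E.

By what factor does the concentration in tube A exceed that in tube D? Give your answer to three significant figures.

Step 1: 2.5 mL brought to 31.25 mL → factor 31.25/2.5 = 12.5
Step 2: 160 μL + 1.12 mL = 1280 μL total → factor 1280/160 = 8
Step 3: 150 μL brought to 1.875 mL → factor 1875/150 = 12.5
Step 4: 60 μL brought to 750 μL → factor 750/60 = 12.5
Dilution factor to tube A = 12.5; to tube D = 15625
[tube A]/[tube D] = (factor to tube D)/(factor to tube A) = 15625/12.5 = 1.25 × 10^3

1.25 × 10^3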